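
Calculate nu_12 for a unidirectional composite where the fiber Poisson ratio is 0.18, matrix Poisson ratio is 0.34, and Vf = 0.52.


nu_12 = nu_f*Vf + nu_m*(1-Vf) = 0.18*0.52 + 0.34*0.48 = 0.2568

0.2568


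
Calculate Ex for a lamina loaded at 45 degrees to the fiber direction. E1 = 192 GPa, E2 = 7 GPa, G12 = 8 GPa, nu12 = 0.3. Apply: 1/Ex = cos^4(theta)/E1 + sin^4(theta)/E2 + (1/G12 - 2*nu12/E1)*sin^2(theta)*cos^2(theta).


cos^4(45) = 0.25, sin^4(45) = 0.25, sin^2(45)*cos^2(45) = 0.25
1/G12 - 2*nu12/E1 = 1/8 - 2*0.3/192 = 0.121875 GPa^-1
1/Ex = 0.25/192 + 0.25/7 + 0.121875*0.25 = 0.0674851 GPa^-1
Ex = 14.82 GPa

14.82 GPa


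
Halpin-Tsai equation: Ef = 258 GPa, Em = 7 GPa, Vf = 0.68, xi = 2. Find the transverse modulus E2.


eta = (Ef/Em - 1)/(Ef/Em + xi) = (36.8571 - 1)/(36.8571 + 2) = 0.9228
E2 = Em*(1+xi*eta*Vf)/(1-eta*Vf) = 42.38 GPa

42.38 GPa


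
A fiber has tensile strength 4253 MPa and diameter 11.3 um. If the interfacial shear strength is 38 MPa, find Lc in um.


Lc = sigma_f * d / (2 * tau_i) = 4253 * 11.3 / (2 * 38) = 632.4 um

632.4 um


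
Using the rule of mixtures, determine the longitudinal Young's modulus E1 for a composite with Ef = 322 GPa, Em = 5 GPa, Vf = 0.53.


E1 = Ef*Vf + Em*(1-Vf) = 322*0.53 + 5*0.47 = 173.01 GPa

173.01 GPa


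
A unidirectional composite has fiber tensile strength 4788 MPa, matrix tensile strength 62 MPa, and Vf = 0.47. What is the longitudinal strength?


sigma_1 = sigma_f*Vf + sigma_m*(1-Vf) = 4788*0.47 + 62*0.53 = 2283.2 MPa

2283.2 MPa


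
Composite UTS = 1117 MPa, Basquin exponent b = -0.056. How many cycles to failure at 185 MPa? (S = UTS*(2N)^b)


N = 0.5 * (S/UTS)^(1/b) = 0.5 * (185/1117)^(1/-0.056) = 4.3983e+13 cycles

4.3983e+13 cycles


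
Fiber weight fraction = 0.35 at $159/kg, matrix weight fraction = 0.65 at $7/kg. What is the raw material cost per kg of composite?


Cost = cost_f*Wf + cost_m*Wm = 159*0.35 + 7*0.65 = $60.2/kg

$60.2/kg


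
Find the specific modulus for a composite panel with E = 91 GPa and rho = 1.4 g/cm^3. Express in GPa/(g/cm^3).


Specific stiffness = E/rho = 91/1.4 = 65.0 GPa/(g/cm^3)

65.0 GPa/(g/cm^3)


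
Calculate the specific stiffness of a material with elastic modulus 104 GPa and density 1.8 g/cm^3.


Specific stiffness = E/rho = 104/1.8 = 57.8 GPa/(g/cm^3)

57.8 GPa/(g/cm^3)


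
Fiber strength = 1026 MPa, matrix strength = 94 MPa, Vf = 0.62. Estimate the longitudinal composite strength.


sigma_1 = sigma_f*Vf + sigma_m*(1-Vf) = 1026*0.62 + 94*0.38 = 671.8 MPa

671.8 MPa


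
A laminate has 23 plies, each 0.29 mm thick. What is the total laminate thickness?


h = n * t_ply = 23 * 0.29 = 6.67 mm

6.67 mm


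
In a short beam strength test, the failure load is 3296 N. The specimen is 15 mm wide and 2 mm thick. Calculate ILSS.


ILSS = 3F/(4bh) = 3*3296/(4*15*2) = 82.4 MPa

82.4 MPa


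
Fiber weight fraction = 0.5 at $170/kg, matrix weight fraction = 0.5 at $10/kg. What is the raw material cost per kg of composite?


Cost = cost_f*Wf + cost_m*Wm = 170*0.5 + 10*0.5 = $90.0/kg

$90.0/kg


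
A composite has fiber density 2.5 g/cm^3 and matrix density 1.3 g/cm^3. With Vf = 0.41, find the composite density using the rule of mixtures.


rho_c = rho_f*Vf + rho_m*(1-Vf) = 2.5*0.41 + 1.3*0.59 = 1.792 g/cm^3

1.792 g/cm^3


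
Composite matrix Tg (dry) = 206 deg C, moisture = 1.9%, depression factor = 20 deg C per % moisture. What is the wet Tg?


Tg_wet = Tg_dry - k*moisture = 206 - 20*1.9 = 168.0 deg C

168.0 deg C


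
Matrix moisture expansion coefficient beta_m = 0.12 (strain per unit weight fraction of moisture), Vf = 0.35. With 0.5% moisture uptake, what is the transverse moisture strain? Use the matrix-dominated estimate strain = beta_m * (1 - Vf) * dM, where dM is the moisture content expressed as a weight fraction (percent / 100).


dM = 0.5/100 = 0.005
strain = beta_m * (1-Vf) * dM = 0.12 * 0.65 * 0.005 = 0.00039

0.00039


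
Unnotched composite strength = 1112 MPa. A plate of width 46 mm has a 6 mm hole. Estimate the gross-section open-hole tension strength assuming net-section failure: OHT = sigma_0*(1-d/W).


OHT = sigma_0*(1-d/W) = 1112*(1-6/46) = 967.0 MPa

967.0 MPa


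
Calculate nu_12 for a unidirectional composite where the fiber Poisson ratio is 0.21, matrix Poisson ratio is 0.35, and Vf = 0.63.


nu_12 = nu_f*Vf + nu_m*(1-Vf) = 0.21*0.63 + 0.35*0.37 = 0.2618

0.2618


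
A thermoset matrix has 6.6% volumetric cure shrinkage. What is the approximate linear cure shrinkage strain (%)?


Linear shrinkage ≈ vol_shrink/3 = 6.6/3 = 2.2%

2.2%


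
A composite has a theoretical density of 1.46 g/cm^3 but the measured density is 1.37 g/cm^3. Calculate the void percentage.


Void% = (rho_theo - rho_actual)/rho_theo * 100 = (1.46 - 1.37)/1.46 * 100 = 6.16%

6.16%


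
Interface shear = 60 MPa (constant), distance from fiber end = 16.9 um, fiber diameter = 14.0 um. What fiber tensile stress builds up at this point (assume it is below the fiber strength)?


Force balance: sigma_f * (pi*d^2/4) = tau * (pi*d) * x  ->  sigma_f = 4 * tau * x / d
sigma_f = 4 * 60 * 16.9 / 14.0 = 289.7 MPa

289.7 MPa


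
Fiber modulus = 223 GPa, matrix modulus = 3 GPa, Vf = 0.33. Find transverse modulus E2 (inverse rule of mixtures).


1/E2 = Vf/Ef + (1-Vf)/Em = 0.33/223 + 0.67/3
E2 = 4.45 GPa

4.45 GPa


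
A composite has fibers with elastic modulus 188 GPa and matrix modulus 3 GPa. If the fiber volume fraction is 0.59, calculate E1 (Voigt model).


E1 = Ef*Vf + Em*(1-Vf) = 188*0.59 + 3*0.41 = 112.15 GPa

112.15 GPa


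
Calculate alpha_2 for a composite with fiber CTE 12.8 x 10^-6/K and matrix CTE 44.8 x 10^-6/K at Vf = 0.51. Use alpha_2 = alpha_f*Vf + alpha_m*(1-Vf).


alpha_2 = alpha_f*Vf + alpha_m*(1-Vf) = 12.8*0.51 + 44.8*0.49 = 28.5 x 10^-6/K

28.5 x 10^-6/K


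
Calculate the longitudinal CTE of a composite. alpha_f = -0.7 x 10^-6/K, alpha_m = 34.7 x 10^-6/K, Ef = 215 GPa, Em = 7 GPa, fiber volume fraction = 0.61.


E1 = Ef*Vf + Em*(1-Vf) = 133.88
alpha_1 = (alpha_f*Ef*Vf + alpha_m*Em*(1-Vf))/E1 = 0.02 x 10^-6/K

0.02 x 10^-6/K


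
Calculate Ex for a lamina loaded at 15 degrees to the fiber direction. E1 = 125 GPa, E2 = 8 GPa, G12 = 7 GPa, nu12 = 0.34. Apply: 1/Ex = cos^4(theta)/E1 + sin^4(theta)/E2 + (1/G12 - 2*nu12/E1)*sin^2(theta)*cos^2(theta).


cos^4(15) = 0.870513, sin^4(15) = 0.004487, sin^2(15)*cos^2(15) = 0.0625
1/G12 - 2*nu12/E1 = 1/7 - 2*0.34/125 = 0.137417 GPa^-1
1/Ex = 0.870513/125 + 0.004487/8 + 0.137417*0.0625 = 0.0161136 GPa^-1
Ex = 62.06 GPa

62.06 GPa


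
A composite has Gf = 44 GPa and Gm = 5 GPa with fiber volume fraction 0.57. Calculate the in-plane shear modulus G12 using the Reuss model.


1/G12 = Vf/Gf + (1-Vf)/Gm = 0.57/44 + 0.43/5
G12 = 10.11 GPa

10.11 GPa


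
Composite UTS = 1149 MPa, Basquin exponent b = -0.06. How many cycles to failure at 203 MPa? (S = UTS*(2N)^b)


N = 0.5 * (S/UTS)^(1/b) = 0.5 * (203/1149)^(1/-0.06) = 1.7621e+12 cycles

1.7621e+12 cycles


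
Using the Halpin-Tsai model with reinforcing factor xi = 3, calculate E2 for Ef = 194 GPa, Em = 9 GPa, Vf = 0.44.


eta = (Ef/Em - 1)/(Ef/Em + xi) = (21.5556 - 1)/(21.5556 + 3) = 0.8371
E2 = Em*(1+xi*eta*Vf)/(1-eta*Vf) = 29.99 GPa

29.99 GPa


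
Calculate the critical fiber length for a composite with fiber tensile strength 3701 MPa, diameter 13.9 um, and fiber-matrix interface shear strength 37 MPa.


Lc = sigma_f * d / (2 * tau_i) = 3701 * 13.9 / (2 * 37) = 695.2 um

695.2 um


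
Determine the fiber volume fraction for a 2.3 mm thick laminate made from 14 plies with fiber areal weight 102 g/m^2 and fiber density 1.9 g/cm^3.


Vf = n * FAW / (rho_f * h * 1000) = 14 * 102 / (1.9 * 2.3 * 1000) = 0.3268

0.3268


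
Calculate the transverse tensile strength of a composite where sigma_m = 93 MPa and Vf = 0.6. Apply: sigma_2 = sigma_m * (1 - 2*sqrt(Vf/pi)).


factor = 1 - 2*sqrt(0.6/pi) = 0.126
sigma_2 = 93 * 0.126 = 11.71 MPa

11.71 MPa


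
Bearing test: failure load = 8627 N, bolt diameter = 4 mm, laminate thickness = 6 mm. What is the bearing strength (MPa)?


sigma_br = F/(d*h) = 8627/(4*6) = 359.5 MPa

359.5 MPa


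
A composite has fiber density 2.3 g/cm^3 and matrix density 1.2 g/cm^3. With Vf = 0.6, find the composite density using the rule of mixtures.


rho_c = rho_f*Vf + rho_m*(1-Vf) = 2.3*0.6 + 1.2*0.4 = 1.86 g/cm^3

1.86 g/cm^3


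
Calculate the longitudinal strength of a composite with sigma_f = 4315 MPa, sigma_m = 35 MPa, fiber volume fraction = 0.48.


sigma_1 = sigma_f*Vf + sigma_m*(1-Vf) = 4315*0.48 + 35*0.52 = 2089.4 MPa

2089.4 MPa


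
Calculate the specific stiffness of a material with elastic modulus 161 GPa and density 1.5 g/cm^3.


Specific stiffness = E/rho = 161/1.5 = 107.3 GPa/(g/cm^3)

107.3 GPa/(g/cm^3)


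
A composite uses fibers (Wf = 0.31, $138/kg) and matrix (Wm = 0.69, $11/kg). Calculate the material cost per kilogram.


Cost = cost_f*Wf + cost_m*Wm = 138*0.31 + 11*0.69 = $50.37/kg

$50.37/kg


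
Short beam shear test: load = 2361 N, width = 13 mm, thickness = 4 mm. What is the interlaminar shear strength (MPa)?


ILSS = 3F/(4bh) = 3*2361/(4*13*4) = 34.05 MPa

34.05 MPa


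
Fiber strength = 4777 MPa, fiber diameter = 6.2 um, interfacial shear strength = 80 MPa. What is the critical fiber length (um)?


Lc = sigma_f * d / (2 * tau_i) = 4777 * 6.2 / (2 * 80) = 185.1 um

185.1 um


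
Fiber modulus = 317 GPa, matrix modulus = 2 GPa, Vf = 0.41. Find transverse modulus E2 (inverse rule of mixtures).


1/E2 = Vf/Ef + (1-Vf)/Em = 0.41/317 + 0.59/2
E2 = 3.38 GPa

3.38 GPa


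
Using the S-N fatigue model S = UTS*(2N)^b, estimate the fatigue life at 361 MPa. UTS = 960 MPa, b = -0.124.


N = 0.5 * (S/UTS)^(1/b) = 0.5 * (361/960)^(1/-0.124) = 1331.9453 cycles

1331.9453 cycles


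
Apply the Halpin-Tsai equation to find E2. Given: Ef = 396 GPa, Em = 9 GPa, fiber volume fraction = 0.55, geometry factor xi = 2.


eta = (Ef/Em - 1)/(Ef/Em + xi) = (44.0 - 1)/(44.0 + 2) = 0.9348
E2 = Em*(1+xi*eta*Vf)/(1-eta*Vf) = 37.57 GPa

37.57 GPa


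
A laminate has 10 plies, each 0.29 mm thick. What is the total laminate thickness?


h = n * t_ply = 10 * 0.29 = 2.9 mm

2.9 mm


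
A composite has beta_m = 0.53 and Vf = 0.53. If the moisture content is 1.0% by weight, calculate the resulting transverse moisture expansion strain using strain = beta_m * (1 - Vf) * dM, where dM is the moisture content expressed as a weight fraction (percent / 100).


dM = 1.0/100 = 0.01
strain = beta_m * (1-Vf) * dM = 0.53 * 0.47 * 0.01 = 0.002491

0.002491


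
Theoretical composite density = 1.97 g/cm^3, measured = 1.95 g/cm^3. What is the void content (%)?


Void% = (rho_theo - rho_actual)/rho_theo * 100 = (1.97 - 1.95)/1.97 * 100 = 1.02%

1.02%


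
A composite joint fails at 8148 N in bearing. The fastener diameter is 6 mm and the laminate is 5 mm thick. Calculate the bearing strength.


sigma_br = F/(d*h) = 8148/(6*5) = 271.6 MPa

271.6 MPa


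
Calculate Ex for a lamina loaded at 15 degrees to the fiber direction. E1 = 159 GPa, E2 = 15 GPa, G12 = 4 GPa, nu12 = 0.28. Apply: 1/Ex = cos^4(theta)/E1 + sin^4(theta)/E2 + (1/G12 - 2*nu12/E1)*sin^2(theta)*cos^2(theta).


cos^4(15) = 0.870513, sin^4(15) = 0.004487, sin^2(15)*cos^2(15) = 0.0625
1/G12 - 2*nu12/E1 = 1/4 - 2*0.28/159 = 0.246478 GPa^-1
1/Ex = 0.870513/159 + 0.004487/15 + 0.246478*0.0625 = 0.021179 GPa^-1
Ex = 47.22 GPa

47.22 GPa


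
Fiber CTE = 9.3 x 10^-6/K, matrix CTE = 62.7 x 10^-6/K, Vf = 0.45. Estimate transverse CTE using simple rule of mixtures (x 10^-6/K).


alpha_2 = alpha_f*Vf + alpha_m*(1-Vf) = 9.3*0.45 + 62.7*0.55 = 38.7 x 10^-6/K

38.7 x 10^-6/K


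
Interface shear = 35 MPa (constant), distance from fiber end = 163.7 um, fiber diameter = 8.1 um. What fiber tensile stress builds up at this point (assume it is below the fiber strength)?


Force balance: sigma_f * (pi*d^2/4) = tau * (pi*d) * x  ->  sigma_f = 4 * tau * x / d
sigma_f = 4 * 35 * 163.7 / 8.1 = 2829.4 MPa

2829.4 MPa


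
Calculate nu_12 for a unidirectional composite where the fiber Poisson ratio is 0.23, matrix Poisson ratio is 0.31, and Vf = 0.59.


nu_12 = nu_f*Vf + nu_m*(1-Vf) = 0.23*0.59 + 0.31*0.41 = 0.2628

0.2628


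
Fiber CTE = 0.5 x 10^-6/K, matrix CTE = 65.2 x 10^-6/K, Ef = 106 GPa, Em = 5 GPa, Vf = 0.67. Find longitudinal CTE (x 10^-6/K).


E1 = Ef*Vf + Em*(1-Vf) = 72.67
alpha_1 = (alpha_f*Ef*Vf + alpha_m*Em*(1-Vf))/E1 = 1.97 x 10^-6/K

1.97 x 10^-6/K


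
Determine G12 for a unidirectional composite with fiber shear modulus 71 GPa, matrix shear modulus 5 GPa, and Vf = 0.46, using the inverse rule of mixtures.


1/G12 = Vf/Gf + (1-Vf)/Gm = 0.46/71 + 0.54/5
G12 = 8.74 GPa

8.74 GPa


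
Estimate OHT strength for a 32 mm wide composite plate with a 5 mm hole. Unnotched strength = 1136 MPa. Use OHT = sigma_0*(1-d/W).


OHT = sigma_0*(1-d/W) = 1136*(1-5/32) = 958.5 MPa

958.5 MPa


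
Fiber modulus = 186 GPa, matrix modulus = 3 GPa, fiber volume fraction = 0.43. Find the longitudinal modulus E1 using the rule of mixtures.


E1 = Ef*Vf + Em*(1-Vf) = 186*0.43 + 3*0.57 = 81.69 GPa

81.69 GPa


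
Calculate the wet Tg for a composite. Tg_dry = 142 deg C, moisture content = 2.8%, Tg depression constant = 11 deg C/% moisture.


Tg_wet = Tg_dry - k*moisture = 142 - 11*2.8 = 111.2 deg C

111.2 deg C


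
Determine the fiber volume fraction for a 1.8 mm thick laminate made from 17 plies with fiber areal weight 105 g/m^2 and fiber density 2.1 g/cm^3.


Vf = n * FAW / (rho_f * h * 1000) = 17 * 105 / (2.1 * 1.8 * 1000) = 0.4722

0.4722


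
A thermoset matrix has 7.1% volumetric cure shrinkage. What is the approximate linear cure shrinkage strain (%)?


Linear shrinkage ≈ vol_shrink/3 = 7.1/3 = 2.367%

2.367%


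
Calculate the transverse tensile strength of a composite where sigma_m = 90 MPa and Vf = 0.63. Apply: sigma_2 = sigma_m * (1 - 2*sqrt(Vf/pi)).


factor = 1 - 2*sqrt(0.63/pi) = 0.1044
sigma_2 = 90 * 0.1044 = 9.39 MPa

9.39 MPa


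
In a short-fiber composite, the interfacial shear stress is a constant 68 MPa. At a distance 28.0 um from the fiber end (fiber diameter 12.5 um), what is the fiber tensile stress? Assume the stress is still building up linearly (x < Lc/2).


Force balance: sigma_f * (pi*d^2/4) = tau * (pi*d) * x  ->  sigma_f = 4 * tau * x / d
sigma_f = 4 * 68 * 28.0 / 12.5 = 609.3 MPa

609.3 MPa


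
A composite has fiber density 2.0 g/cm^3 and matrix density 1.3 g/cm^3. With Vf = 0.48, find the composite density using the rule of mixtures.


rho_c = rho_f*Vf + rho_m*(1-Vf) = 2.0*0.48 + 1.3*0.52 = 1.636 g/cm^3

1.636 g/cm^3


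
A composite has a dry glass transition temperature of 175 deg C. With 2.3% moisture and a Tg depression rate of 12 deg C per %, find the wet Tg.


Tg_wet = Tg_dry - k*moisture = 175 - 12*2.3 = 147.4 deg C

147.4 deg C


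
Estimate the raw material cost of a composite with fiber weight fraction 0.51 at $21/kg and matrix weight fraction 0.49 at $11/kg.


Cost = cost_f*Wf + cost_m*Wm = 21*0.51 + 11*0.49 = $16.1/kg

$16.1/kg


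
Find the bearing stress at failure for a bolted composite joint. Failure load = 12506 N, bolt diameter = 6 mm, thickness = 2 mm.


sigma_br = F/(d*h) = 12506/(6*2) = 1042.2 MPa

1042.2 MPa


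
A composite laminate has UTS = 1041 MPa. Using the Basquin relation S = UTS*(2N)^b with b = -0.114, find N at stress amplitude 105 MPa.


N = 0.5 * (S/UTS)^(1/b) = 0.5 * (105/1041)^(1/-0.114) = 2.7422e+08 cycles

2.7422e+08 cycles


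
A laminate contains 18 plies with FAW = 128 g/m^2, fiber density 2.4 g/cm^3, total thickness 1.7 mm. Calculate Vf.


Vf = n * FAW / (rho_f * h * 1000) = 18 * 128 / (2.4 * 1.7 * 1000) = 0.5647

0.5647


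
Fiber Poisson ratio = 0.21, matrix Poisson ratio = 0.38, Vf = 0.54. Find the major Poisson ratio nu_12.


nu_12 = nu_f*Vf + nu_m*(1-Vf) = 0.21*0.54 + 0.38*0.46 = 0.2882

0.2882


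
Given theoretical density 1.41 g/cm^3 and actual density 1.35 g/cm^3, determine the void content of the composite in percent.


Void% = (rho_theo - rho_actual)/rho_theo * 100 = (1.41 - 1.35)/1.41 * 100 = 4.26%

4.26%


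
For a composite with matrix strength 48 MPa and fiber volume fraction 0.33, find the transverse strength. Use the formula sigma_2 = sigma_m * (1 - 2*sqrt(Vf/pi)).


factor = 1 - 2*sqrt(0.33/pi) = 0.3518
sigma_2 = 48 * 0.3518 = 16.89 MPa

16.89 MPa


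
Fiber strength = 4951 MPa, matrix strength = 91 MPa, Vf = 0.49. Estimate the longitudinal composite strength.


sigma_1 = sigma_f*Vf + sigma_m*(1-Vf) = 4951*0.49 + 91*0.51 = 2472.4 MPa

2472.4 MPa


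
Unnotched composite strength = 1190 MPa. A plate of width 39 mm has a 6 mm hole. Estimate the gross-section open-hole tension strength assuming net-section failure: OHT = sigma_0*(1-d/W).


OHT = sigma_0*(1-d/W) = 1190*(1-6/39) = 1006.9 MPa

1006.9 MPa


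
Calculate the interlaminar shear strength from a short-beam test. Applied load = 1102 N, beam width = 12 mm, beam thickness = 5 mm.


ILSS = 3F/(4bh) = 3*1102/(4*12*5) = 13.78 MPa

13.78 MPa


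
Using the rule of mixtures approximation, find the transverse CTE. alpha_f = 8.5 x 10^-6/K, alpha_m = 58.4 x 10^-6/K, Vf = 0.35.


alpha_2 = alpha_f*Vf + alpha_m*(1-Vf) = 8.5*0.35 + 58.4*0.65 = 40.9 x 10^-6/K

40.9 x 10^-6/K


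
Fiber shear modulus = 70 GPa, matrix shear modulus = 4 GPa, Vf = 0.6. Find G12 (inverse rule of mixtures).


1/G12 = Vf/Gf + (1-Vf)/Gm = 0.6/70 + 0.4/4
G12 = 9.21 GPa

9.21 GPa


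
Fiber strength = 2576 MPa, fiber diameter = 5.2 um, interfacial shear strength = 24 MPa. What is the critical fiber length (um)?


Lc = sigma_f * d / (2 * tau_i) = 2576 * 5.2 / (2 * 24) = 279.1 um

279.1 um


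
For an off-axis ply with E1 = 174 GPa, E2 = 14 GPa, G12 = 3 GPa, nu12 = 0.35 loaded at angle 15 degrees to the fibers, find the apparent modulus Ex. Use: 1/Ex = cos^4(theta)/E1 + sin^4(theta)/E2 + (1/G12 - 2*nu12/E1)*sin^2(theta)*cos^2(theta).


cos^4(15) = 0.870513, sin^4(15) = 0.004487, sin^2(15)*cos^2(15) = 0.0625
1/G12 - 2*nu12/E1 = 1/3 - 2*0.35/174 = 0.32931 GPa^-1
1/Ex = 0.870513/174 + 0.004487/14 + 0.32931*0.0625 = 0.0259054 GPa^-1
Ex = 38.6 GPa

38.6 GPa


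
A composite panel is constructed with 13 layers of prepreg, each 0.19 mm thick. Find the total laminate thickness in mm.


h = n * t_ply = 13 * 0.19 = 2.47 mm

2.47 mm


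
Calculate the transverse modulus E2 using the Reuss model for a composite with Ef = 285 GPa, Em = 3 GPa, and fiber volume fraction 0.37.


1/E2 = Vf/Ef + (1-Vf)/Em = 0.37/285 + 0.63/3
E2 = 4.73 GPa

4.73 GPa


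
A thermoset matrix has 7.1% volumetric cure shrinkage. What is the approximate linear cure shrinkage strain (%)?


Linear shrinkage ≈ vol_shrink/3 = 7.1/3 = 2.367%

2.367%


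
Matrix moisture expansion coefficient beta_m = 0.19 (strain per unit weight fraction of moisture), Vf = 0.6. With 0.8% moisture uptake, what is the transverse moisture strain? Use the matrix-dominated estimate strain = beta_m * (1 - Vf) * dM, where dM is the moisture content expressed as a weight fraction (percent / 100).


dM = 0.8/100 = 0.008
strain = beta_m * (1-Vf) * dM = 0.19 * 0.4 * 0.008 = 0.000608

0.000608


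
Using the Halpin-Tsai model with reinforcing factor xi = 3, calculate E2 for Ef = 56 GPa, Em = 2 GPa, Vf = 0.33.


eta = (Ef/Em - 1)/(Ef/Em + xi) = (28.0 - 1)/(28.0 + 3) = 0.871
E2 = Em*(1+xi*eta*Vf)/(1-eta*Vf) = 5.23 GPa

5.23 GPa


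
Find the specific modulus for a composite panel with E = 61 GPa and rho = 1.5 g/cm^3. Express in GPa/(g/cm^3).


Specific stiffness = E/rho = 61/1.5 = 40.7 GPa/(g/cm^3)

40.7 GPa/(g/cm^3)


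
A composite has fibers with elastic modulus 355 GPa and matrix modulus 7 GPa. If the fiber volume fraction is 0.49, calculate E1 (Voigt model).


E1 = Ef*Vf + Em*(1-Vf) = 355*0.49 + 7*0.51 = 177.52 GPa

177.52 GPa


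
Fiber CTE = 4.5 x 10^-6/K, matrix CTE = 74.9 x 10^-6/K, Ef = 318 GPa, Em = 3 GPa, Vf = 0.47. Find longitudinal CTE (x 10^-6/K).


E1 = Ef*Vf + Em*(1-Vf) = 151.05
alpha_1 = (alpha_f*Ef*Vf + alpha_m*Em*(1-Vf))/E1 = 5.24 x 10^-6/K

5.24 x 10^-6/K


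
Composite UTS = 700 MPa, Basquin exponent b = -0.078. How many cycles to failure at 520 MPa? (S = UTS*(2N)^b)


N = 0.5 * (S/UTS)^(1/b) = 0.5 * (520/700)^(1/-0.078) = 22.5959 cycles

22.5959 cycles


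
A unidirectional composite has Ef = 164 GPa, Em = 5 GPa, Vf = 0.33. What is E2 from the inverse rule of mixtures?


1/E2 = Vf/Ef + (1-Vf)/Em = 0.33/164 + 0.67/5
E2 = 7.35 GPa

7.35 GPa


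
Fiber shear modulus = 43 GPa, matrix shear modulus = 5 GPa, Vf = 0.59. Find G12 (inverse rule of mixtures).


1/G12 = Vf/Gf + (1-Vf)/Gm = 0.59/43 + 0.41/5
G12 = 10.45 GPa

10.45 GPa


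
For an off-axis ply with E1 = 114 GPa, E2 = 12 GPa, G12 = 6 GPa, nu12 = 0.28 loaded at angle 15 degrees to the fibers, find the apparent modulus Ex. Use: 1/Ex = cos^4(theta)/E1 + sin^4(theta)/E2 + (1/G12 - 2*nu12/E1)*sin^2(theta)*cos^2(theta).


cos^4(15) = 0.870513, sin^4(15) = 0.004487, sin^2(15)*cos^2(15) = 0.0625
1/G12 - 2*nu12/E1 = 1/6 - 2*0.28/114 = 0.161754 GPa^-1
1/Ex = 0.870513/114 + 0.004487/12 + 0.161754*0.0625 = 0.0181197 GPa^-1
Ex = 55.19 GPa

55.19 GPa


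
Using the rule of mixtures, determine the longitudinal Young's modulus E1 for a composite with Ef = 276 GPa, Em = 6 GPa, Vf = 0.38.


E1 = Ef*Vf + Em*(1-Vf) = 276*0.38 + 6*0.62 = 108.6 GPa

108.6 GPa


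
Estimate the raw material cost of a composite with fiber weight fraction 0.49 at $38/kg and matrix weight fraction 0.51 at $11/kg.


Cost = cost_f*Wf + cost_m*Wm = 38*0.49 + 11*0.51 = $24.23/kg

$24.23/kg


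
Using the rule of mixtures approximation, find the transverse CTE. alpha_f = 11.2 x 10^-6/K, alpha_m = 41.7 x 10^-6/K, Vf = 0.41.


alpha_2 = alpha_f*Vf + alpha_m*(1-Vf) = 11.2*0.41 + 41.7*0.59 = 29.2 x 10^-6/K

29.2 x 10^-6/K


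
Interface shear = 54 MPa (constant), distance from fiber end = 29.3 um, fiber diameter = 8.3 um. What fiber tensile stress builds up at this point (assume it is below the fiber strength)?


Force balance: sigma_f * (pi*d^2/4) = tau * (pi*d) * x  ->  sigma_f = 4 * tau * x / d
sigma_f = 4 * 54 * 29.3 / 8.3 = 762.5 MPa

762.5 MPa


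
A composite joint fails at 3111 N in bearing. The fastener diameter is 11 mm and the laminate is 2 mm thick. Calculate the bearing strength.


sigma_br = F/(d*h) = 3111/(11*2) = 141.4 MPa

141.4 MPa


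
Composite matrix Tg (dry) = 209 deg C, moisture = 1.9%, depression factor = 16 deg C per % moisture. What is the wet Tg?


Tg_wet = Tg_dry - k*moisture = 209 - 16*1.9 = 178.6 deg C

178.6 deg C


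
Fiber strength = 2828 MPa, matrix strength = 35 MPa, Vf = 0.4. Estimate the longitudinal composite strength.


sigma_1 = sigma_f*Vf + sigma_m*(1-Vf) = 2828*0.4 + 35*0.6 = 1152.2 MPa

1152.2 MPa


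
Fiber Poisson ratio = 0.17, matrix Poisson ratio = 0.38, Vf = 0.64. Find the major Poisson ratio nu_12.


nu_12 = nu_f*Vf + nu_m*(1-Vf) = 0.17*0.64 + 0.38*0.36 = 0.2456

0.2456


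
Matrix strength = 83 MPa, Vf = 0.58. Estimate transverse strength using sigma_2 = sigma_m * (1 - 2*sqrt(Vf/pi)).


factor = 1 - 2*sqrt(0.58/pi) = 0.1407
sigma_2 = 83 * 0.1407 = 11.67 MPa

11.67 MPa


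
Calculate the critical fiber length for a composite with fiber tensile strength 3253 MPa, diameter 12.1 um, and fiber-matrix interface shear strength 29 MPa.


Lc = sigma_f * d / (2 * tau_i) = 3253 * 12.1 / (2 * 29) = 678.6 um

678.6 um


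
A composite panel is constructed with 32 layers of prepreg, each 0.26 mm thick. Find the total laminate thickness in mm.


h = n * t_ply = 32 * 0.26 = 8.32 mm

8.32 mm


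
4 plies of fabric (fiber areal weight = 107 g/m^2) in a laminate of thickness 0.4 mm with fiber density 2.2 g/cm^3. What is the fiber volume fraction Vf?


Vf = n * FAW / (rho_f * h * 1000) = 4 * 107 / (2.2 * 0.4 * 1000) = 0.4864

0.4864


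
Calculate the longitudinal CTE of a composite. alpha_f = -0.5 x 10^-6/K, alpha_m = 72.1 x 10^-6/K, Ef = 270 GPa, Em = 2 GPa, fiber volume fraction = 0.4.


E1 = Ef*Vf + Em*(1-Vf) = 109.2
alpha_1 = (alpha_f*Ef*Vf + alpha_m*Em*(1-Vf))/E1 = 0.3 x 10^-6/K

0.3 x 10^-6/K


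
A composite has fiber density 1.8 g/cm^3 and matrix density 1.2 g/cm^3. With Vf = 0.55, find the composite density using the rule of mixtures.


rho_c = rho_f*Vf + rho_m*(1-Vf) = 1.8*0.55 + 1.2*0.45 = 1.53 g/cm^3

1.53 g/cm^3


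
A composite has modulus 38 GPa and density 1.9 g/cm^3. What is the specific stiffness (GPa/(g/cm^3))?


Specific stiffness = E/rho = 38/1.9 = 20.0 GPa/(g/cm^3)

20.0 GPa/(g/cm^3)


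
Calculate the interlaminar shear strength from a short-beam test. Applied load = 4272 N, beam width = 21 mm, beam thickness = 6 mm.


ILSS = 3F/(4bh) = 3*4272/(4*21*6) = 25.43 MPa

25.43 MPa


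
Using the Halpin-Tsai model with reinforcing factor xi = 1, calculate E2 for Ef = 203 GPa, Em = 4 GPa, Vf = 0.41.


eta = (Ef/Em - 1)/(Ef/Em + xi) = (50.75 - 1)/(50.75 + 1) = 0.9614
E2 = Em*(1+xi*eta*Vf)/(1-eta*Vf) = 9.2 GPa

9.2 GPa


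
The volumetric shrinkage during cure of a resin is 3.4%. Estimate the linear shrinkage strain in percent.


Linear shrinkage ≈ vol_shrink/3 = 3.4/3 = 1.133%

1.133%


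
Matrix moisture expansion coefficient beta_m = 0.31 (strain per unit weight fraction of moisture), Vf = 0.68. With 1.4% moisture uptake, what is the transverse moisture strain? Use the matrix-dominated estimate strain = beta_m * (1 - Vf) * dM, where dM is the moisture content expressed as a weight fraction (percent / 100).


dM = 1.4/100 = 0.014
strain = beta_m * (1-Vf) * dM = 0.31 * 0.32 * 0.014 = 0.0013888

0.0013888


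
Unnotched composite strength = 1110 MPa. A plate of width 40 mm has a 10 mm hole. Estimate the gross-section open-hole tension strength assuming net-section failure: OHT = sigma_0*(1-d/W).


OHT = sigma_0*(1-d/W) = 1110*(1-10/40) = 832.5 MPa

832.5 MPa


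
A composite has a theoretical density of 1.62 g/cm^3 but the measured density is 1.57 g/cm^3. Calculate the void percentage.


Void% = (rho_theo - rho_actual)/rho_theo * 100 = (1.62 - 1.57)/1.62 * 100 = 3.09%

3.09%


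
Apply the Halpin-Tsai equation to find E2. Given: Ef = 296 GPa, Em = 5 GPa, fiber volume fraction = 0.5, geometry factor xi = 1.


eta = (Ef/Em - 1)/(Ef/Em + xi) = (59.2 - 1)/(59.2 + 1) = 0.9668
E2 = Em*(1+xi*eta*Vf)/(1-eta*Vf) = 14.36 GPa

14.36 GPa


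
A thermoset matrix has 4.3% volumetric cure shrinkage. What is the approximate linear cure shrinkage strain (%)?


Linear shrinkage ≈ vol_shrink/3 = 4.3/3 = 1.433%

1.433%


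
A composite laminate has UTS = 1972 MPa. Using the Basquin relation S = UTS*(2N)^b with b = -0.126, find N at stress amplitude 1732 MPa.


N = 0.5 * (S/UTS)^(1/b) = 0.5 * (1732/1972)^(1/-0.126) = 1.4004 cycles

1.4004 cycles


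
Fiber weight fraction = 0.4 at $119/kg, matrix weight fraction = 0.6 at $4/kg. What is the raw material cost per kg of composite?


Cost = cost_f*Wf + cost_m*Wm = 119*0.4 + 4*0.6 = $50.0/kg

$50.0/kg


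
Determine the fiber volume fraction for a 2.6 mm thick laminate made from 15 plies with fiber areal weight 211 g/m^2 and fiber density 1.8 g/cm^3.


Vf = n * FAW / (rho_f * h * 1000) = 15 * 211 / (1.8 * 2.6 * 1000) = 0.6763

0.6763


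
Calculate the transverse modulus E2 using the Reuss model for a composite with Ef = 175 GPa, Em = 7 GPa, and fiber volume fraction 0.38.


1/E2 = Vf/Ef + (1-Vf)/Em = 0.38/175 + 0.62/7
E2 = 11.02 GPa

11.02 GPa


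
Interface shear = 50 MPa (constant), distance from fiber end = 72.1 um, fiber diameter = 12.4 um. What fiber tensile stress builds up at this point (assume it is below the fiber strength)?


Force balance: sigma_f * (pi*d^2/4) = tau * (pi*d) * x  ->  sigma_f = 4 * tau * x / d
sigma_f = 4 * 50 * 72.1 / 12.4 = 1162.9 MPa

1162.9 MPa


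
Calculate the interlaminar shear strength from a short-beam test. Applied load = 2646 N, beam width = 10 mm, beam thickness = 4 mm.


ILSS = 3F/(4bh) = 3*2646/(4*10*4) = 49.61 MPa

49.61 MPa


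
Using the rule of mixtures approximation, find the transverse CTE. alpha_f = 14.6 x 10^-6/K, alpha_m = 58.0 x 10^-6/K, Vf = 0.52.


alpha_2 = alpha_f*Vf + alpha_m*(1-Vf) = 14.6*0.52 + 58.0*0.48 = 35.4 x 10^-6/K

35.4 x 10^-6/K


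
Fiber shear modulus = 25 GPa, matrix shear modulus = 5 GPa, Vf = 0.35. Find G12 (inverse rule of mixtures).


1/G12 = Vf/Gf + (1-Vf)/Gm = 0.35/25 + 0.65/5
G12 = 6.94 GPa

6.94 GPa


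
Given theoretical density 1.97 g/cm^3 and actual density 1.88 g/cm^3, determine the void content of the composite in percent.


Void% = (rho_theo - rho_actual)/rho_theo * 100 = (1.97 - 1.88)/1.97 * 100 = 4.57%

4.57%


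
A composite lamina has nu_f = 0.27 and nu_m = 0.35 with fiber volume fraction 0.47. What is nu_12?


nu_12 = nu_f*Vf + nu_m*(1-Vf) = 0.27*0.47 + 0.35*0.53 = 0.3124

0.3124


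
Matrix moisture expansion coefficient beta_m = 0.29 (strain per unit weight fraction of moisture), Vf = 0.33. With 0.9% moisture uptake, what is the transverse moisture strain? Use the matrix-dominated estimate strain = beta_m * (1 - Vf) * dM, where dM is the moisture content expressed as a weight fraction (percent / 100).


dM = 0.9/100 = 0.009
strain = beta_m * (1-Vf) * dM = 0.29 * 0.67 * 0.009 = 0.0017487

0.0017487


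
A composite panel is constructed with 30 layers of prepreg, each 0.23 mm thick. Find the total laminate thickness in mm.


h = n * t_ply = 30 * 0.23 = 6.9 mm

6.9 mm


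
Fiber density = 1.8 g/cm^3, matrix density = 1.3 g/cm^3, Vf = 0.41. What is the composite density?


rho_c = rho_f*Vf + rho_m*(1-Vf) = 1.8*0.41 + 1.3*0.59 = 1.505 g/cm^3

1.505 g/cm^3


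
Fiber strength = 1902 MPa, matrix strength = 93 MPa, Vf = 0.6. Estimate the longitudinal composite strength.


sigma_1 = sigma_f*Vf + sigma_m*(1-Vf) = 1902*0.6 + 93*0.4 = 1178.4 MPa

1178.4 MPa


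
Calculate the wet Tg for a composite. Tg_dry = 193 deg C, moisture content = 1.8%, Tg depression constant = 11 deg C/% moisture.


Tg_wet = Tg_dry - k*moisture = 193 - 11*1.8 = 173.2 deg C

173.2 deg C


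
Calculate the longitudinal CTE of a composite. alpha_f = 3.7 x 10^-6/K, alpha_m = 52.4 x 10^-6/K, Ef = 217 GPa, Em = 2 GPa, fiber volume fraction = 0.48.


E1 = Ef*Vf + Em*(1-Vf) = 105.2
alpha_1 = (alpha_f*Ef*Vf + alpha_m*Em*(1-Vf))/E1 = 4.18 x 10^-6/K

4.18 x 10^-6/K


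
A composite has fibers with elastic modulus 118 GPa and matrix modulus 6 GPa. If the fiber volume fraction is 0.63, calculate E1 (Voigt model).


E1 = Ef*Vf + Em*(1-Vf) = 118*0.63 + 6*0.37 = 76.56 GPa

76.56 GPa


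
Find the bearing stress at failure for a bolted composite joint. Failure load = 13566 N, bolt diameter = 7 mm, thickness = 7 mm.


sigma_br = F/(d*h) = 13566/(7*7) = 276.9 MPa

276.9 MPa


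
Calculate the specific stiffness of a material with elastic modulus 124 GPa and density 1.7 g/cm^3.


Specific stiffness = E/rho = 124/1.7 = 72.9 GPa/(g/cm^3)

72.9 GPa/(g/cm^3)


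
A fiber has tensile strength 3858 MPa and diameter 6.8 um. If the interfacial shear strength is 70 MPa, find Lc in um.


Lc = sigma_f * d / (2 * tau_i) = 3858 * 6.8 / (2 * 70) = 187.4 um

187.4 um


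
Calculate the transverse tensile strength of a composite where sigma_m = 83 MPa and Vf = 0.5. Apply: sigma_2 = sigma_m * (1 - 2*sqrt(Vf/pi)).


factor = 1 - 2*sqrt(0.5/pi) = 0.2021
sigma_2 = 83 * 0.2021 = 16.78 MPa

16.78 MPa


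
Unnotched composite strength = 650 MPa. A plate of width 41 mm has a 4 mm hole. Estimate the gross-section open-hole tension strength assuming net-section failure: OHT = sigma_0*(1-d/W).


OHT = sigma_0*(1-d/W) = 650*(1-4/41) = 586.6 MPa

586.6 MPa


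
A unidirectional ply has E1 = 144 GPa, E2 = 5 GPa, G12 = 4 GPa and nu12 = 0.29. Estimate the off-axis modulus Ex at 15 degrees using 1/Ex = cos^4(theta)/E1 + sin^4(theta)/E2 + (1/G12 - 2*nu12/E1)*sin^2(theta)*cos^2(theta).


cos^4(15) = 0.870513, sin^4(15) = 0.004487, sin^2(15)*cos^2(15) = 0.0625
1/G12 - 2*nu12/E1 = 1/4 - 2*0.29/144 = 0.245972 GPa^-1
1/Ex = 0.870513/144 + 0.004487/5 + 0.245972*0.0625 = 0.022316 GPa^-1
Ex = 44.81 GPa

44.81 GPa


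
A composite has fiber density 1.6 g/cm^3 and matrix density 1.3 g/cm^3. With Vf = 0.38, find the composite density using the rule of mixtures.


rho_c = rho_f*Vf + rho_m*(1-Vf) = 1.6*0.38 + 1.3*0.62 = 1.414 g/cm^3

1.414 g/cm^3


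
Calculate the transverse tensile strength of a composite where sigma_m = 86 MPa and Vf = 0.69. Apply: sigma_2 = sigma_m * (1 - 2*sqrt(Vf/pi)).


factor = 1 - 2*sqrt(0.69/pi) = 0.0627
sigma_2 = 86 * 0.0627 = 5.39 MPa

5.39 MPa


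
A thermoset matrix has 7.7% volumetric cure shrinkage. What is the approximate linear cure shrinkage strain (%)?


Linear shrinkage ≈ vol_shrink/3 = 7.7/3 = 2.567%

2.567%


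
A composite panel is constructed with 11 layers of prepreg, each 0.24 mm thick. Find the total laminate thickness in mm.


h = n * t_ply = 11 * 0.24 = 2.64 mm

2.64 mm


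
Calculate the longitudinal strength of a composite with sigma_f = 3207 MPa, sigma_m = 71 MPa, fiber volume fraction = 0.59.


sigma_1 = sigma_f*Vf + sigma_m*(1-Vf) = 3207*0.59 + 71*0.41 = 1921.2 MPa

1921.2 MPa


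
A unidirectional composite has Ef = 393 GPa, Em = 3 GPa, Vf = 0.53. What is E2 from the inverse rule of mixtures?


1/E2 = Vf/Ef + (1-Vf)/Em = 0.53/393 + 0.47/3
E2 = 6.33 GPa

6.33 GPa


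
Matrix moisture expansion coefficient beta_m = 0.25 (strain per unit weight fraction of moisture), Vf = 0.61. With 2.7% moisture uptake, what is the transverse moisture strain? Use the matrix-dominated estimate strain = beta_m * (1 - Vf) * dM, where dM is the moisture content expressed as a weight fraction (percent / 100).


dM = 2.7/100 = 0.027
strain = beta_m * (1-Vf) * dM = 0.25 * 0.39 * 0.027 = 0.0026325

0.0026325


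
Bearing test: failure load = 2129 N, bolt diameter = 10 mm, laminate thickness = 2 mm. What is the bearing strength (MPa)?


sigma_br = F/(d*h) = 2129/(10*2) = 106.5 MPa

106.5 MPa


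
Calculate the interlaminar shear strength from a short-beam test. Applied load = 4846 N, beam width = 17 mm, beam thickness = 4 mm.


ILSS = 3F/(4bh) = 3*4846/(4*17*4) = 53.45 MPa

53.45 MPa


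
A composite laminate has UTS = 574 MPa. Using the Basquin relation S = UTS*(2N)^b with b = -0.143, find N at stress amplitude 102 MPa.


N = 0.5 * (S/UTS)^(1/b) = 0.5 * (102/574)^(1/-0.143) = 88288.6983 cycles

88288.6983 cycles


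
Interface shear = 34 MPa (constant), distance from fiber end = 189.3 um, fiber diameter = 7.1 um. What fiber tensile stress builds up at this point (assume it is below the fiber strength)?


Force balance: sigma_f * (pi*d^2/4) = tau * (pi*d) * x  ->  sigma_f = 4 * tau * x / d
sigma_f = 4 * 34 * 189.3 / 7.1 = 3626.0 MPa

3626.0 MPa


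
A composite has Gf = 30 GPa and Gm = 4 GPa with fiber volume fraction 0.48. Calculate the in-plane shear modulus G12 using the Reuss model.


1/G12 = Vf/Gf + (1-Vf)/Gm = 0.48/30 + 0.52/4
G12 = 6.85 GPa

6.85 GPa


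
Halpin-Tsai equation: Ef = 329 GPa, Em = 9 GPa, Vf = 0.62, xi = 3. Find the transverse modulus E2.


eta = (Ef/Em - 1)/(Ef/Em + xi) = (36.5556 - 1)/(36.5556 + 3) = 0.8989
E2 = Em*(1+xi*eta*Vf)/(1-eta*Vf) = 54.32 GPa

54.32 GPa


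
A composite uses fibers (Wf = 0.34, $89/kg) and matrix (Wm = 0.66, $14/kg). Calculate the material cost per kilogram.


Cost = cost_f*Wf + cost_m*Wm = 89*0.34 + 14*0.66 = $39.5/kg

$39.5/kg


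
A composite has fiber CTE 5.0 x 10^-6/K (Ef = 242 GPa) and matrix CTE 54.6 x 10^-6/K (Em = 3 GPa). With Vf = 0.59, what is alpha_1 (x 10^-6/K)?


E1 = Ef*Vf + Em*(1-Vf) = 144.01
alpha_1 = (alpha_f*Ef*Vf + alpha_m*Em*(1-Vf))/E1 = 5.42 x 10^-6/K

5.42 x 10^-6/K


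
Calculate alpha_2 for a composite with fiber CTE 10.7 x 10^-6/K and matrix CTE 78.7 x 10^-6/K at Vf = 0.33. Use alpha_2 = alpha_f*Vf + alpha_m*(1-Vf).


alpha_2 = alpha_f*Vf + alpha_m*(1-Vf) = 10.7*0.33 + 78.7*0.67 = 56.3 x 10^-6/K

56.3 x 10^-6/K


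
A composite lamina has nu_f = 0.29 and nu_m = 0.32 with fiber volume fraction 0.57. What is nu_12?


nu_12 = nu_f*Vf + nu_m*(1-Vf) = 0.29*0.57 + 0.32*0.43 = 0.3029

0.3029


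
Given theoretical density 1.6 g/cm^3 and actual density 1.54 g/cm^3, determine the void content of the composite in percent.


Void% = (rho_theo - rho_actual)/rho_theo * 100 = (1.6 - 1.54)/1.6 * 100 = 3.75%

3.75%


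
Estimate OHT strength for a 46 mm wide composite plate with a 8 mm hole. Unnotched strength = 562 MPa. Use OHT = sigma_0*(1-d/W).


OHT = sigma_0*(1-d/W) = 562*(1-8/46) = 464.3 MPa

464.3 MPa


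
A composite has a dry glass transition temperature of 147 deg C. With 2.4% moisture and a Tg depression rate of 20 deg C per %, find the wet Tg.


Tg_wet = Tg_dry - k*moisture = 147 - 20*2.4 = 99.0 deg C

99.0 deg C


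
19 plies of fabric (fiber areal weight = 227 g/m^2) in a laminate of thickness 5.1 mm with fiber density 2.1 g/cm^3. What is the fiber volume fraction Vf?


Vf = n * FAW / (rho_f * h * 1000) = 19 * 227 / (2.1 * 5.1 * 1000) = 0.4027

0.4027


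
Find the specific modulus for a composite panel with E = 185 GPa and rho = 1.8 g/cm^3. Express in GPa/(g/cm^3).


Specific stiffness = E/rho = 185/1.8 = 102.8 GPa/(g/cm^3)

102.8 GPa/(g/cm^3)


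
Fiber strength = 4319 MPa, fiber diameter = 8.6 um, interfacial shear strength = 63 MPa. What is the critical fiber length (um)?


Lc = sigma_f * d / (2 * tau_i) = 4319 * 8.6 / (2 * 63) = 294.8 um

294.8 um


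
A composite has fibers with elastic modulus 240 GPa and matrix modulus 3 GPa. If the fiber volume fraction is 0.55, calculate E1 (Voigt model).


E1 = Ef*Vf + Em*(1-Vf) = 240*0.55 + 3*0.45 = 133.35 GPa

133.35 GPa


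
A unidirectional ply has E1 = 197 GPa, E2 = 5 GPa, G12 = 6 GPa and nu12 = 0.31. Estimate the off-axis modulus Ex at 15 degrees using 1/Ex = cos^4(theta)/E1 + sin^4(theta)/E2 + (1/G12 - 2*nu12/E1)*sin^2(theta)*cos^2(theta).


cos^4(15) = 0.870513, sin^4(15) = 0.004487, sin^2(15)*cos^2(15) = 0.0625
1/G12 - 2*nu12/E1 = 1/6 - 2*0.31/197 = 0.163519 GPa^-1
1/Ex = 0.870513/197 + 0.004487/5 + 0.163519*0.0625 = 0.0155363 GPa^-1
Ex = 64.37 GPa

64.37 GPa


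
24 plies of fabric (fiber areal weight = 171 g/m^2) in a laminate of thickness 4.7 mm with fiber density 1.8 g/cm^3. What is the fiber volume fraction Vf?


Vf = n * FAW / (rho_f * h * 1000) = 24 * 171 / (1.8 * 4.7 * 1000) = 0.4851

0.4851


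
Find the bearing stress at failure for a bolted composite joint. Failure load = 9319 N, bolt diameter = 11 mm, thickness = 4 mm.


sigma_br = F/(d*h) = 9319/(11*4) = 211.8 MPa

211.8 MPa


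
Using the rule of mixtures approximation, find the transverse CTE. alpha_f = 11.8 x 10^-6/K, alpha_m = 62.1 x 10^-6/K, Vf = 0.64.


alpha_2 = alpha_f*Vf + alpha_m*(1-Vf) = 11.8*0.64 + 62.1*0.36 = 29.9 x 10^-6/K

29.9 x 10^-6/K


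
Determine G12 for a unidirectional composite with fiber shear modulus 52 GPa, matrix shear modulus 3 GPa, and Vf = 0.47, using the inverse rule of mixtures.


1/G12 = Vf/Gf + (1-Vf)/Gm = 0.47/52 + 0.53/3
G12 = 5.38 GPa

5.38 GPa


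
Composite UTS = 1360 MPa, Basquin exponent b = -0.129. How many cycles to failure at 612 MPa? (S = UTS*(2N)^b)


N = 0.5 * (S/UTS)^(1/b) = 0.5 * (612/1360)^(1/-0.129) = 243.9187 cycles

243.9187 cycles


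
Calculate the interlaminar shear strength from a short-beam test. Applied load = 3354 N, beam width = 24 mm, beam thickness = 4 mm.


ILSS = 3F/(4bh) = 3*3354/(4*24*4) = 26.2 MPa

26.2 MPa


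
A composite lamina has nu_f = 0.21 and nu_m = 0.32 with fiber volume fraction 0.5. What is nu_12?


nu_12 = nu_f*Vf + nu_m*(1-Vf) = 0.21*0.5 + 0.32*0.5 = 0.265

0.265
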